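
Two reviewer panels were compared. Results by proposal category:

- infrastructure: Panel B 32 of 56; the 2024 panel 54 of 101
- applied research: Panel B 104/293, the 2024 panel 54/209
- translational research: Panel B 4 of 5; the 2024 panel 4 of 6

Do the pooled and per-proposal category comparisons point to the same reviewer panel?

Infrastructure: Panel B 32/56 = 57.1%, the 2024 panel 54/101 = 53.5% → Panel B
Applied research: Panel B 104/293 = 35.5%, the 2024 panel 54/209 = 25.8% → Panel B
Translational research: Panel B 4/5 = 80.0%, the 2024 panel 4/6 = 66.7% → Panel B
Overall: Panel B 140/354 = 39.5%, the 2024 panel 112/316 = 35.4% → Panel B
Panel B wins overall and in every proposal group — no reversal.

Yes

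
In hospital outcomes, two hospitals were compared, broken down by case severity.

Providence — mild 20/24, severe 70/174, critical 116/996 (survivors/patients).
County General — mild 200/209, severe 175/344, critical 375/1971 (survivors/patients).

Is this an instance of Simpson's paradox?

Mild: Providence 20/24 = 83.3%, County General 200/209 = 95.7% → County General
Severe: Providence 70/174 = 40.2%, County General 175/344 = 50.9% → County General
Critical: Providence 116/996 = 11.6%, County General 375/1971 = 19.0% → County General
Overall: Providence 206/1194 = 17.3%, County General 750/2524 = 29.7% → County General
County General wins overall and in every case group — no reversal.

No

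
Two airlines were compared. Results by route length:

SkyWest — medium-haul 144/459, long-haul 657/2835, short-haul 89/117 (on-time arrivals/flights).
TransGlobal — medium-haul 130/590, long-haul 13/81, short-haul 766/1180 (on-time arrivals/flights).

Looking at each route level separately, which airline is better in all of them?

Medium-haul: SkyWest 144/459 = 31.4%, TransGlobal 130/590 = 22.0% → SkyWest
Long-haul: SkyWest 657/2835 = 23.2%, TransGlobal 13/81 = 16.0% → SkyWest
Short-haul: SkyWest 89/117 = 76.1%, TransGlobal 766/1180 = 64.9% → SkyWest
SkyWest has the higher rate in all 3 groups.

SkyWest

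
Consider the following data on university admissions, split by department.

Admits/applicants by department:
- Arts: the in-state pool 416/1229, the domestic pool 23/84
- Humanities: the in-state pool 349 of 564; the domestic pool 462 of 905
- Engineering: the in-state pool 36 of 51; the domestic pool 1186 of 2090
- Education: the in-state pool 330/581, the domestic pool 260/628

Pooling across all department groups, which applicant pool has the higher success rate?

Arts: the in-state pool 416/1229 = 33.8%, the domestic pool 23/84 = 27.4% → the in-state pool
Humanities: the in-state pool 349/564 = 61.9%, the domestic pool 462/905 = 51.0% → the in-state pool
Engineering: the in-state pool 36/51 = 70.6%, the domestic pool 1186/2090 = 56.7% → the in-state pool
Education: the in-state pool 330/581 = 56.8%, the domestic pool 260/628 = 41.4% → the in-state pool
Overall: the in-state pool 1131/2425 = 46.6%, the domestic pool 1931/3707 = 52.1% → the domestic pool
(The in-state pool wins every department group but the domestic pool wins overall — the in-state pool's applicants skew toward the low-rate Arts group.)

the domestic pool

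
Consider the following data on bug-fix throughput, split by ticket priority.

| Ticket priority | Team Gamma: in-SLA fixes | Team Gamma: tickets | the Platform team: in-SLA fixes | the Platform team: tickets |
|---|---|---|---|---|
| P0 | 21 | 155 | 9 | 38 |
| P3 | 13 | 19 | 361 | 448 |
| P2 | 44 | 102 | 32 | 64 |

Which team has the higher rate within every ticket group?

the Platform team

P0: Team Gamma 21/155 = 13.5%, the Platform team 9/38 = 23.7% → the Platform team
P3: Team Gamma 13/19 = 68.4%, the Platform team 361/448 = 80.6% → the Platform team
P2: Team Gamma 44/102 = 43.1%, the Platform team 32/64 = 50.0% → the Platform team
The Platform team has the higher rate in all 3 groups.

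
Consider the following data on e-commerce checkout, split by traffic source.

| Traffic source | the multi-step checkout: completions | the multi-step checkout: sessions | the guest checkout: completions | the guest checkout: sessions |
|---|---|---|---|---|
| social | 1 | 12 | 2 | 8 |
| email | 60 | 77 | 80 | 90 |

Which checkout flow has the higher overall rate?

Social: the multi-step checkout 1/12 = 8.3%, the guest checkout 2/8 = 25.0% → the guest checkout
Email: the multi-step checkout 60/77 = 77.9%, the guest checkout 80/90 = 88.9% → the guest checkout
Overall: the multi-step checkout 61/89 = 68.5%, the guest checkout 82/98 = 83.7% → the guest checkout

the guest checkout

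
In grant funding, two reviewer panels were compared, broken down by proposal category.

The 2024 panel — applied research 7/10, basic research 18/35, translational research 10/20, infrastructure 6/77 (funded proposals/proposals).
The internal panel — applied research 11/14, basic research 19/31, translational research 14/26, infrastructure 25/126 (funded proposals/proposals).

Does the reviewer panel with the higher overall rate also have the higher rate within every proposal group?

Yes

Applied research: the 2024 panel 7/10 = 70.0%, the internal panel 11/14 = 78.6% → the internal panel
Basic research: the 2024 panel 18/35 = 51.4%, the internal panel 19/31 = 61.3% → the internal panel
Translational research: the 2024 panel 10/20 = 50.0%, the internal panel 14/26 = 53.8% → the internal panel
Infrastructure: the 2024 panel 6/77 = 7.8%, the internal panel 25/126 = 19.8% → the internal panel
Overall: the 2024 panel 41/142 = 28.9%, the internal panel 69/197 = 35.0% → the internal panel
The internal panel wins overall and in every proposal group — no reversal.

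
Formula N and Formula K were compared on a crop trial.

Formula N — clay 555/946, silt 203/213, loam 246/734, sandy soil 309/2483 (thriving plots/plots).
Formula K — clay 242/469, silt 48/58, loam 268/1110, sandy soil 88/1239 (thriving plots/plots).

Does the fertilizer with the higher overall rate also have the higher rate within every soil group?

Yes

Clay: Formula N 555/946 = 58.7%, Formula K 242/469 = 51.6% → Formula N
Silt: Formula N 203/213 = 95.3%, Formula K 48/58 = 82.8% → Formula N
Loam: Formula N 246/734 = 33.5%, Formula K 268/1110 = 24.1% → Formula N
Sandy soil: Formula N 309/2483 = 12.4%, Formula K 88/1239 = 7.1% → Formula N
Overall: Formula N 1313/4376 = 30.0%, Formula K 646/2876 = 22.5% → Formula N
Formula N wins overall and in every soil group — no reversal.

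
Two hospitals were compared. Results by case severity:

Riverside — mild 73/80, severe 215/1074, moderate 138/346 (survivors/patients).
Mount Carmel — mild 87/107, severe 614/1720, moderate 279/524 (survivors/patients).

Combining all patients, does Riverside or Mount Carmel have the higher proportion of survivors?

Mount Carmel

Mild: Riverside 73/80 = 91.2%, Mount Carmel 87/107 = 81.3% → Riverside
Severe: Riverside 215/1074 = 20.0%, Mount Carmel 614/1720 = 35.7% → Mount Carmel
Moderate: Riverside 138/346 = 39.9%, Mount Carmel 279/524 = 53.2% → Mount Carmel
Overall: Riverside 426/1500 = 28.4%, Mount Carmel 980/2351 = 41.7% → Mount Carmel
(Neither sweeps every case group, but Mount Carmel has the higher pooled rate.)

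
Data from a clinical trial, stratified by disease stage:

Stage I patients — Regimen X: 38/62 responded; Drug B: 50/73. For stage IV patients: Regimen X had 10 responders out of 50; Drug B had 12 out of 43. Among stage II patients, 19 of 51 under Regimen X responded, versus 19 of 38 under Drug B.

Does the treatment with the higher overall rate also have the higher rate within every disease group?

Yes

Stage I: Regimen X 38/62 = 61.3%, Drug B 50/73 = 68.5% → Drug B
Stage IV: Regimen X 10/50 = 20.0%, Drug B 12/43 = 27.9% → Drug B
Stage II: Regimen X 19/51 = 37.3%, Drug B 19/38 = 50.0% → Drug B
Overall: Regimen X 67/163 = 41.1%, Drug B 81/154 = 52.6% → Drug B
Drug B wins overall and in every disease group — no reversal.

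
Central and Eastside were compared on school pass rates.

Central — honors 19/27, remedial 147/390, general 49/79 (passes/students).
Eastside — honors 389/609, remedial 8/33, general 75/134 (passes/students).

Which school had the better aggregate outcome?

Eastside

Honors: Central 19/27 = 70.4%, Eastside 389/609 = 63.9% → Central
Remedial: Central 147/390 = 37.7%, Eastside 8/33 = 24.2% → Central
General: Central 49/79 = 62.0%, Eastside 75/134 = 56.0% → Central
Overall: Central 215/496 = 43.3%, Eastside 472/776 = 60.8% → Eastside
(Central wins every student group but Eastside wins overall — Central's students skew toward the low-rate remedial group.)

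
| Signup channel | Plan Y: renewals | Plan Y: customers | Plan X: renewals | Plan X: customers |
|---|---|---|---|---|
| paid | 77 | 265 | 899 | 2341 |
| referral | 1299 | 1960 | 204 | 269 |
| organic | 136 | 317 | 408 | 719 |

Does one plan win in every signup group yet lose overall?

Paid: Plan Y 77/265 = 29.1%, Plan X 899/2341 = 38.4% → Plan X
Referral: Plan Y 1299/1960 = 66.3%, Plan X 204/269 = 75.8% → Plan X
Organic: Plan Y 136/317 = 42.9%, Plan X 408/719 = 56.7% → Plan X
Overall: Plan Y 1512/2542 = 59.5%, Plan X 1511/3329 = 45.4% → Plan Y
Plan X wins each signup group but Plan Y wins overall — the comparison reverses. Plan X's customers skew toward paid, which has a lower base rate.

Yes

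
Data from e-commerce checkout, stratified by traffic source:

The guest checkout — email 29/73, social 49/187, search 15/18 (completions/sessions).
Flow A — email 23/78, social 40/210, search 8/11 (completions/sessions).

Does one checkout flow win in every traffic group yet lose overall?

Email: the guest checkout 29/73 = 39.7%, Flow A 23/78 = 29.5% → the guest checkout
Social: the guest checkout 49/187 = 26.2%, Flow A 40/210 = 19.0% → the guest checkout
Search: the guest checkout 15/18 = 83.3%, Flow A 8/11 = 72.7% → the guest checkout
Overall: the guest checkout 93/278 = 33.5%, Flow A 71/299 = 23.7% → the guest checkout
The guest checkout wins overall and in every traffic group — no reversal.

No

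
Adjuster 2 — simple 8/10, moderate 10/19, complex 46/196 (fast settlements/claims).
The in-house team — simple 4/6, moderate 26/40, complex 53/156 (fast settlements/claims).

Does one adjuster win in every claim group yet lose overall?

No

Simple: Adjuster 2 8/10 = 80.0%, the in-house team 4/6 = 66.7% → Adjuster 2
Moderate: Adjuster 2 10/19 = 52.6%, the in-house team 26/40 = 65.0% → the in-house team
Complex: Adjuster 2 46/196 = 23.5%, the in-house team 53/156 = 34.0% → the in-house team
Overall: Adjuster 2 64/225 = 28.4%, the in-house team 83/202 = 41.1% → the in-house team
Neither sweeps: Adjuster 2 wins 1 of 3 groups, the in-house team wins 2. The in-house team wins overall but not every group — no Simpson reversal.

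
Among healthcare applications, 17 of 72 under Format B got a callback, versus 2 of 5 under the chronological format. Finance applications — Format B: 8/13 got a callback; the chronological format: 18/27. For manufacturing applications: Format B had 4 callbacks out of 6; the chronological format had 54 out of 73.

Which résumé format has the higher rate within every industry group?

the chronological format

Healthcare: Format B 17/72 = 23.6%, the chronological format 2/5 = 40.0% → the chronological format
Finance: Format B 8/13 = 61.5%, the chronological format 18/27 = 66.7% → the chronological format
Manufacturing: Format B 4/6 = 66.7%, the chronological format 54/73 = 74.0% → the chronological format
The chronological format has the higher rate in all 3 groups.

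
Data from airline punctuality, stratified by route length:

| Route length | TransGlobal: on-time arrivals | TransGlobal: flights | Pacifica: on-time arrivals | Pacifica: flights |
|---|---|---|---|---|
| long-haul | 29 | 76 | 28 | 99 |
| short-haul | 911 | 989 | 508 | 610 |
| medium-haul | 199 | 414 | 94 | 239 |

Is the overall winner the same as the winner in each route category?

Long-haul: TransGlobal 29/76 = 38.2%, Pacifica 28/99 = 28.3% → TransGlobal
Short-haul: TransGlobal 911/989 = 92.1%, Pacifica 508/610 = 83.3% → TransGlobal
Medium-haul: TransGlobal 199/414 = 48.1%, Pacifica 94/239 = 39.3% → TransGlobal
Overall: TransGlobal 1139/1479 = 77.0%, Pacifica 630/948 = 66.5% → TransGlobal
TransGlobal wins overall and in every route group — no reversal.

Yes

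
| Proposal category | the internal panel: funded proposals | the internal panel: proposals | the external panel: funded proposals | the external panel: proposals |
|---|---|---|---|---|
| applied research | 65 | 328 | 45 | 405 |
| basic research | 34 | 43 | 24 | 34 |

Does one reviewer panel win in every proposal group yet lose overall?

No

Applied research: the internal panel 65/328 = 19.8%, the external panel 45/405 = 11.1% → the internal panel
Basic research: the internal panel 34/43 = 79.1%, the external panel 24/34 = 70.6% → the internal panel
Overall: the internal panel 99/371 = 26.7%, the external panel 69/439 = 15.7% → the internal panel
The internal panel wins overall and in every proposal group — no reversal.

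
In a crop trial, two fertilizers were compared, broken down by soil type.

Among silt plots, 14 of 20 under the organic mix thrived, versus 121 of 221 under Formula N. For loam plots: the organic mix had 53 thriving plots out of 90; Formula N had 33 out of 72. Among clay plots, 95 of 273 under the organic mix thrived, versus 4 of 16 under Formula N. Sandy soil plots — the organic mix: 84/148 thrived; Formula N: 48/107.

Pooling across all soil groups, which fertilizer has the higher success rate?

Formula N

Silt: the organic mix 14/20 = 70.0%, Formula N 121/221 = 54.8% → the organic mix
Loam: the organic mix 53/90 = 58.9%, Formula N 33/72 = 45.8% → the organic mix
Clay: the organic mix 95/273 = 34.8%, Formula N 4/16 = 25.0% → the organic mix
Sandy soil: the organic mix 84/148 = 56.8%, Formula N 48/107 = 44.9% → the organic mix
Overall: the organic mix 246/531 = 46.3%, Formula N 206/416 = 49.5% → Formula N
(The organic mix wins every soil group but Formula N wins overall — the organic mix's plots skew toward the low-rate clay group.)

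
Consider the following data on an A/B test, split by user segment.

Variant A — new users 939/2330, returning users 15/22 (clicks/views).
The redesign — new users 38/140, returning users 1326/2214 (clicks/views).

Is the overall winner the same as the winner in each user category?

New users: Variant A 939/2330 = 40.3%, the redesign 38/140 = 27.1% → Variant A
Returning users: Variant A 15/22 = 68.2%, the redesign 1326/2214 = 59.9% → Variant A
Overall: Variant A 954/2352 = 40.6%, the redesign 1364/2354 = 57.9% → the redesign
Variant A wins each user group but the redesign wins overall — the comparison reverses. Variant A's views skew toward new users, which has a lower base rate.

No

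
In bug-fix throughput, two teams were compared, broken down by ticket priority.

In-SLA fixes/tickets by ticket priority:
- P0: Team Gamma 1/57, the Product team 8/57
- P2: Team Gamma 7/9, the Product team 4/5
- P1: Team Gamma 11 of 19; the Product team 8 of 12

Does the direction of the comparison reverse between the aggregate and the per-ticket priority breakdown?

P0: Team Gamma 1/57 = 1.8%, the Product team 8/57 = 14.0% → the Product team
P2: Team Gamma 7/9 = 77.8%, the Product team 4/5 = 80.0% → the Product team
P1: Team Gamma 11/19 = 57.9%, the Product team 8/12 = 66.7% → the Product team
Overall: Team Gamma 19/85 = 22.4%, the Product team 20/74 = 27.0% → the Product team
The Product team wins overall and in every ticket group — no reversal.

No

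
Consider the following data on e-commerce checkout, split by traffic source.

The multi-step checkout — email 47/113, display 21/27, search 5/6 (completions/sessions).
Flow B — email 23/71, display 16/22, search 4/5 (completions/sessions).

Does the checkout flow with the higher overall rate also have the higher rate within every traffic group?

Email: the multi-step checkout 47/113 = 41.6%, Flow B 23/71 = 32.4% → the multi-step checkout
Display: the multi-step checkout 21/27 = 77.8%, Flow B 16/22 = 72.7% → the multi-step checkout
Search: the multi-step checkout 5/6 = 83.3%, Flow B 4/5 = 80.0% → the multi-step checkout
Overall: the multi-step checkout 73/146 = 50.0%, Flow B 43/98 = 43.9% → the multi-step checkout
The multi-step checkout wins overall and in every traffic group — no reversal.

Yes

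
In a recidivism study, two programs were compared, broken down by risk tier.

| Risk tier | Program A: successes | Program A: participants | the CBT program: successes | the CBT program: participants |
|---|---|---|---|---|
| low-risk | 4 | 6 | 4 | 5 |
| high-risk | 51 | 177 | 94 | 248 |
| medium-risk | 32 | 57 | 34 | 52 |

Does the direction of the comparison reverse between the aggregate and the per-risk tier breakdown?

No

Low-risk: Program A 4/6 = 66.7%, the CBT program 4/5 = 80.0% → the CBT program
High-risk: Program A 51/177 = 28.8%, the CBT program 94/248 = 37.9% → the CBT program
Medium-risk: Program A 32/57 = 56.1%, the CBT program 34/52 = 65.4% → the CBT program
Overall: Program A 87/240 = 36.2%, the CBT program 132/305 = 43.3% → the CBT program
The CBT program wins overall and in every risk group — no reversal.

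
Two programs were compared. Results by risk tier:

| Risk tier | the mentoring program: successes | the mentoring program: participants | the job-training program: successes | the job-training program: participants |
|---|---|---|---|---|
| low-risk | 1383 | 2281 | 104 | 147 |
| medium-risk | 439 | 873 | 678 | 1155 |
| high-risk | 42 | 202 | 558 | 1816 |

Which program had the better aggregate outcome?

the mentoring program

Low-risk: the mentoring program 1383/2281 = 60.6%, the job-training program 104/147 = 70.7% → the job-training program
Medium-risk: the mentoring program 439/873 = 50.3%, the job-training program 678/1155 = 58.7% → the job-training program
High-risk: the mentoring program 42/202 = 20.8%, the job-training program 558/1816 = 30.7% → the job-training program
Overall: the mentoring program 1864/3356 = 55.5%, the job-training program 1340/3118 = 43.0% → the mentoring program
(The job-training program wins every risk group but the mentoring program wins overall — the job-training program's participants skew toward the low-rate high-risk group.)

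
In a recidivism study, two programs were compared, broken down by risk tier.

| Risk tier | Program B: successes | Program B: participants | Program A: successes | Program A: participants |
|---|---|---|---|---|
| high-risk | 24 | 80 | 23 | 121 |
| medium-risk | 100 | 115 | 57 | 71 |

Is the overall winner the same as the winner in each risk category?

High-risk: Program B 24/80 = 30.0%, Program A 23/121 = 19.0% → Program B
Medium-risk: Program B 100/115 = 87.0%, Program A 57/71 = 80.3% → Program B
Overall: Program B 124/195 = 63.6%, Program A 80/192 = 41.7% → Program B
Program B wins overall and in every risk group — no reversal.

Yes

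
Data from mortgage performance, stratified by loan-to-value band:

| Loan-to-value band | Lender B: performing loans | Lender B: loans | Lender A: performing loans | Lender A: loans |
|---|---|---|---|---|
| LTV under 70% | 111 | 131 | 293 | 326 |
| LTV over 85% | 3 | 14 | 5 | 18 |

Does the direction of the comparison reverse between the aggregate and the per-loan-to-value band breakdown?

LTV under 70%: Lender B 111/131 = 84.7%, Lender A 293/326 = 89.9% → Lender A
LTV over 85%: Lender B 3/14 = 21.4%, Lender A 5/18 = 27.8% → Lender A
Overall: Lender B 114/145 = 78.6%, Lender A 298/344 = 86.6% → Lender A
Lender A wins overall and in every loan-to-value group — no reversal.

No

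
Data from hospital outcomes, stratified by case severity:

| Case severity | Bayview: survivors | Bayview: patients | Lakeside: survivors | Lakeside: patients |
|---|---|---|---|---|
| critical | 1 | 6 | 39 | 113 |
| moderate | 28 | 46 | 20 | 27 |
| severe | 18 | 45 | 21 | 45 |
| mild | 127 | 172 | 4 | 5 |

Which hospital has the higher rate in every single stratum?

Critical: Bayview 1/6 = 16.7%, Lakeside 39/113 = 34.5% → Lakeside
Moderate: Bayview 28/46 = 60.9%, Lakeside 20/27 = 74.1% → Lakeside
Severe: Bayview 18/45 = 40.0%, Lakeside 21/45 = 46.7% → Lakeside
Mild: Bayview 127/172 = 73.8%, Lakeside 4/5 = 80.0% → Lakeside
Lakeside has the higher rate in all 4 groups.

Lakeside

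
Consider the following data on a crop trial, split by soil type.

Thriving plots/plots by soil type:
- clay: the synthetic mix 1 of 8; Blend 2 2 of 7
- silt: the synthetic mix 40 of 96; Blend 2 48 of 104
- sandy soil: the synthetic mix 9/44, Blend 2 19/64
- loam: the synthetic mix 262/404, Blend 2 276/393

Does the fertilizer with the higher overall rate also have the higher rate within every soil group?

Yes

Clay: the synthetic mix 1/8 = 12.5%, Blend 2 2/7 = 28.6% → Blend 2
Silt: the synthetic mix 40/96 = 41.7%, Blend 2 48/104 = 46.2% → Blend 2
Sandy soil: the synthetic mix 9/44 = 20.5%, Blend 2 19/64 = 29.7% → Blend 2
Loam: the synthetic mix 262/404 = 64.9%, Blend 2 276/393 = 70.2% → Blend 2
Overall: the synthetic mix 312/552 = 56.5%, Blend 2 345/568 = 60.7% → Blend 2
Blend 2 wins overall and in every soil group — no reversal.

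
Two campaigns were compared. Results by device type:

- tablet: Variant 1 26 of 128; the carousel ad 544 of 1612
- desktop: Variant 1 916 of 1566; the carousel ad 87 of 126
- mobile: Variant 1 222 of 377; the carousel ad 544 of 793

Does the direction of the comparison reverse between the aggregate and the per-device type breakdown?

Yes

Tablet: Variant 1 26/128 = 20.3%, the carousel ad 544/1612 = 33.7% → the carousel ad
Desktop: Variant 1 916/1566 = 58.5%, the carousel ad 87/126 = 69.0% → the carousel ad
Mobile: Variant 1 222/377 = 58.9%, the carousel ad 544/793 = 68.6% → the carousel ad
Overall: Variant 1 1164/2071 = 56.2%, the carousel ad 1175/2531 = 46.4% → Variant 1
The carousel ad wins each device group but Variant 1 wins overall — the comparison reverses. The carousel ad's impressions skew toward tablet, which has a lower base rate.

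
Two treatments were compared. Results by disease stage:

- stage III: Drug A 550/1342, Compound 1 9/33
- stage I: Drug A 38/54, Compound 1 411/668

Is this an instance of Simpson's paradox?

Stage III: Drug A 550/1342 = 41.0%, Compound 1 9/33 = 27.3% → Drug A
Stage I: Drug A 38/54 = 70.4%, Compound 1 411/668 = 61.5% → Drug A
Overall: Drug A 588/1396 = 42.1%, Compound 1 420/701 = 59.9% → Compound 1
Drug A wins each disease group but Compound 1 wins overall — the comparison reverses. Drug A's patients skew toward stage III, which has a lower base rate.

Yes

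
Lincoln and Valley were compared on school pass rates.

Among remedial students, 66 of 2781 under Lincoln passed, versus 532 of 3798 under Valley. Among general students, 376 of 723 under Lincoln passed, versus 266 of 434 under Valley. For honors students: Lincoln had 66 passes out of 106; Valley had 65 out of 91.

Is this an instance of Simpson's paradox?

Remedial: Lincoln 66/2781 = 2.4%, Valley 532/3798 = 14.0% → Valley
General: Lincoln 376/723 = 52.0%, Valley 266/434 = 61.3% → Valley
Honors: Lincoln 66/106 = 62.3%, Valley 65/91 = 71.4% → Valley
Overall: Lincoln 508/3610 = 14.1%, Valley 863/4323 = 20.0% → Valley
Valley wins overall and in every student group — no reversal.

No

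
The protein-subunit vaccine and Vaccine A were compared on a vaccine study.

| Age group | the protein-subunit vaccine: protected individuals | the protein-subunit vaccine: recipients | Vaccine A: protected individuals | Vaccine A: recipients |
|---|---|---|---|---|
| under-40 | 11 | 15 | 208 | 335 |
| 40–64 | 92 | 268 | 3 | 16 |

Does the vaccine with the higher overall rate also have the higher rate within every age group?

No

Under-40: the protein-subunit vaccine 11/15 = 73.3%, Vaccine A 208/335 = 62.1% → the protein-subunit vaccine
40–64: the protein-subunit vaccine 92/268 = 34.3%, Vaccine A 3/16 = 18.8% → the protein-subunit vaccine
Overall: the protein-subunit vaccine 103/283 = 36.4%, Vaccine A 211/351 = 60.1% → Vaccine A
The protein-subunit vaccine wins each age group but Vaccine A wins overall — the comparison reverses. The protein-subunit vaccine's recipients skew toward 40–64, which has a lower base rate.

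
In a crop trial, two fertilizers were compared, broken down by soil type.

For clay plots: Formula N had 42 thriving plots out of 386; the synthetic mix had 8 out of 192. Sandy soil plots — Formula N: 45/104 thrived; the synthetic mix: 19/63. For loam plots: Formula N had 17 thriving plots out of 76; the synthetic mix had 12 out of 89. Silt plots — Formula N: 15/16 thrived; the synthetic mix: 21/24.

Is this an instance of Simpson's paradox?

No

Clay: Formula N 42/386 = 10.9%, the synthetic mix 8/192 = 4.2% → Formula N
Sandy soil: Formula N 45/104 = 43.3%, the synthetic mix 19/63 = 30.2% → Formula N
Loam: Formula N 17/76 = 22.4%, the synthetic mix 12/89 = 13.5% → Formula N
Silt: Formula N 15/16 = 93.8%, the synthetic mix 21/24 = 87.5% → Formula N
Overall: Formula N 119/582 = 20.4%, the synthetic mix 60/368 = 16.3% → Formula N
Formula N wins overall and in every soil group — no reversal.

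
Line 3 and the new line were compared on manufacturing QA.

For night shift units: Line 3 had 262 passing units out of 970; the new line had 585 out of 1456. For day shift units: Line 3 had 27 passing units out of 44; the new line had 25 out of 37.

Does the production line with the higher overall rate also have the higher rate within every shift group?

Yes

Night shift: Line 3 262/970 = 27.0%, the new line 585/1456 = 40.2% → the new line
Day shift: Line 3 27/44 = 61.4%, the new line 25/37 = 67.6% → the new line
Overall: Line 3 289/1014 = 28.5%, the new line 610/1493 = 40.9% → the new line
The new line wins overall and in every shift group — no reversal.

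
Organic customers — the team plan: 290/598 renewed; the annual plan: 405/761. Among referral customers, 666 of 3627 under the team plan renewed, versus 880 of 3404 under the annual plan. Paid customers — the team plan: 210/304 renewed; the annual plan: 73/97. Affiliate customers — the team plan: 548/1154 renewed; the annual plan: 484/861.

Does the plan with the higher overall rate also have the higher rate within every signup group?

Organic: the team plan 290/598 = 48.5%, the annual plan 405/761 = 53.2% → the annual plan
Referral: the team plan 666/3627 = 18.4%, the annual plan 880/3404 = 25.9% → the annual plan
Paid: the team plan 210/304 = 69.1%, the annual plan 73/97 = 75.3% → the annual plan
Affiliate: the team plan 548/1154 = 47.5%, the annual plan 484/861 = 56.2% → the annual plan
Overall: the team plan 1714/5683 = 30.2%, the annual plan 1842/5123 = 36.0% → the annual plan
The annual plan wins overall and in every signup group — no reversal.

Yes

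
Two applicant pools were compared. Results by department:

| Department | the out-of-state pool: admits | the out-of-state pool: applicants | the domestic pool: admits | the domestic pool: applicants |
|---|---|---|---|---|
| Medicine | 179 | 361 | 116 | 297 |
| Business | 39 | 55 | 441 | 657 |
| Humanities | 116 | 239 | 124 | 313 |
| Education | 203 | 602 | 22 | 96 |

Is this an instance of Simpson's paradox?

Medicine: the out-of-state pool 179/361 = 49.6%, the domestic pool 116/297 = 39.1% → the out-of-state pool
Business: the out-of-state pool 39/55 = 70.9%, the domestic pool 441/657 = 67.1% → the out-of-state pool
Humanities: the out-of-state pool 116/239 = 48.5%, the domestic pool 124/313 = 39.6% → the out-of-state pool
Education: the out-of-state pool 203/602 = 33.7%, the domestic pool 22/96 = 22.9% → the out-of-state pool
Overall: the out-of-state pool 537/1257 = 42.7%, the domestic pool 703/1363 = 51.6% → the domestic pool
The out-of-state pool wins each department group but the domestic pool wins overall — the comparison reverses. The out-of-state pool's applicants skew toward Education, which has a lower base rate.

Yes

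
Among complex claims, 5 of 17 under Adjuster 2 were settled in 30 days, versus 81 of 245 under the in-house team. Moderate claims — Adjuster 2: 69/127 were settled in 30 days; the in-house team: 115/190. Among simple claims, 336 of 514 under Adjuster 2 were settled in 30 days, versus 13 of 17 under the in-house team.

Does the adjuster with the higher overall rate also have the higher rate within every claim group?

Complex: Adjuster 2 5/17 = 29.4%, the in-house team 81/245 = 33.1% → the in-house team
Moderate: Adjuster 2 69/127 = 54.3%, the in-house team 115/190 = 60.5% → the in-house team
Simple: Adjuster 2 336/514 = 65.4%, the in-house team 13/17 = 76.5% → the in-house team
Overall: Adjuster 2 410/658 = 62.3%, the in-house team 209/452 = 46.2% → Adjuster 2
The in-house team wins each claim group but Adjuster 2 wins overall — the comparison reverses. The in-house team's claims skew toward complex, which has a lower base rate.

No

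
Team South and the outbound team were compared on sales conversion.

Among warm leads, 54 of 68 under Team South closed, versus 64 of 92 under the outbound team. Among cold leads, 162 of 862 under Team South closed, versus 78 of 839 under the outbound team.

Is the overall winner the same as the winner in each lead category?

Warm: Team South 54/68 = 79.4%, the outbound team 64/92 = 69.6% → Team South
Cold: Team South 162/862 = 18.8%, the outbound team 78/839 = 9.3% → Team South
Overall: Team South 216/930 = 23.2%, the outbound team 142/931 = 15.3% → Team South
Team South wins overall and in every lead group — no reversal.

Yes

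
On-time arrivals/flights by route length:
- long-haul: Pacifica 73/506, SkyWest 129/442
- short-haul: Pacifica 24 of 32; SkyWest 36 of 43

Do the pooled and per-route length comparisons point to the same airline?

Yes

Long-haul: Pacifica 73/506 = 14.4%, SkyWest 129/442 = 29.2% → SkyWest
Short-haul: Pacifica 24/32 = 75.0%, SkyWest 36/43 = 83.7% → SkyWest
Overall: Pacifica 97/538 = 18.0%, SkyWest 165/485 = 34.0% → SkyWest
SkyWest wins overall and in every route group — no reversal.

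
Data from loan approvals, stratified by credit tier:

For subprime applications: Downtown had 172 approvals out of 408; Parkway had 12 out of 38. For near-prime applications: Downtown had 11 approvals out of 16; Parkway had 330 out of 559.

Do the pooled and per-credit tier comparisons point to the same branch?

No

Subprime: Downtown 172/408 = 42.2%, Parkway 12/38 = 31.6% → Downtown
Near-prime: Downtown 11/16 = 68.8%, Parkway 330/559 = 59.0% → Downtown
Overall: Downtown 183/424 = 43.2%, Parkway 342/597 = 57.3% → Parkway
Downtown wins each credit group but Parkway wins overall — the comparison reverses. Downtown's applications skew toward subprime, which has a lower base rate.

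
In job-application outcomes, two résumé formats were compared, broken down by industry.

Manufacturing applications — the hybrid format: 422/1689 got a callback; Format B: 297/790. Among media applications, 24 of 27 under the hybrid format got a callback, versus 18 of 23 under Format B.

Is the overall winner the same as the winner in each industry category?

Manufacturing: the hybrid format 422/1689 = 25.0%, Format B 297/790 = 37.6% → Format B
Media: the hybrid format 24/27 = 88.9%, Format B 18/23 = 78.3% → the hybrid format
Overall: the hybrid format 446/1716 = 26.0%, Format B 315/813 = 38.7% → Format B
Neither sweeps: the hybrid format wins 1 of 2 groups, Format B wins 1. Format B wins overall but not every group — no Simpson reversal.

No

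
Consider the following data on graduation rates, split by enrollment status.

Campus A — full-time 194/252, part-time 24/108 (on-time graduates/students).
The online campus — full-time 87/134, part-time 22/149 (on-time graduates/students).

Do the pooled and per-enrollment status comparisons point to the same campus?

Yes

Full-time: Campus A 194/252 = 77.0%, the online campus 87/134 = 64.9% → Campus A
Part-time: Campus A 24/108 = 22.2%, the online campus 22/149 = 14.8% → Campus A
Overall: Campus A 218/360 = 60.6%, the online campus 109/283 = 38.5% → Campus A
Campus A wins overall and in every enrollment group — no reversal.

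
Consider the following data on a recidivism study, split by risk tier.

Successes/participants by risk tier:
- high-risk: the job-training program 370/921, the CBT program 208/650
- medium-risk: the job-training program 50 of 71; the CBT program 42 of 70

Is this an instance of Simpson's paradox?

No

High-risk: the job-training program 370/921 = 40.2%, the CBT program 208/650 = 32.0% → the job-training program
Medium-risk: the job-training program 50/71 = 70.4%, the CBT program 42/70 = 60.0% → the job-training program
Overall: the job-training program 420/992 = 42.3%, the CBT program 250/720 = 34.7% → the job-training program
The job-training program wins overall and in every risk group — no reversal.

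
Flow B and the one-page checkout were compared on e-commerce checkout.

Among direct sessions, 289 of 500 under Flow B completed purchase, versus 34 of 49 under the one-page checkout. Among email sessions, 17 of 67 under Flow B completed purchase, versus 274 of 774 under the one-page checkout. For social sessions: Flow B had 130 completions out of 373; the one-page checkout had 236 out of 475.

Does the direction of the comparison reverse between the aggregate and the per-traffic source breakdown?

Yes

Direct: Flow B 289/500 = 57.8%, the one-page checkout 34/49 = 69.4% → the one-page checkout
Email: Flow B 17/67 = 25.4%, the one-page checkout 274/774 = 35.4% → the one-page checkout
Social: Flow B 130/373 = 34.9%, the one-page checkout 236/475 = 49.7% → the one-page checkout
Overall: Flow B 436/940 = 46.4%, the one-page checkout 544/1298 = 41.9% → Flow B
The one-page checkout wins each traffic group but Flow B wins overall — the comparison reverses. The one-page checkout's sessions skew toward email, which has a lower base rate.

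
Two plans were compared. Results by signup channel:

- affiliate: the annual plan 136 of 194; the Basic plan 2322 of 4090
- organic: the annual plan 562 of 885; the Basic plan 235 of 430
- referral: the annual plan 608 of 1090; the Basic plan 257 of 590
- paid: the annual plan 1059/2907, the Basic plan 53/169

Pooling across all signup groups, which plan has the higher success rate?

the Basic plan

Affiliate: the annual plan 136/194 = 70.1%, the Basic plan 2322/4090 = 56.8% → the annual plan
Organic: the annual plan 562/885 = 63.5%, the Basic plan 235/430 = 54.7% → the annual plan
Referral: the annual plan 608/1090 = 55.8%, the Basic plan 257/590 = 43.6% → the annual plan
Paid: the annual plan 1059/2907 = 36.4%, the Basic plan 53/169 = 31.4% → the annual plan
Overall: the annual plan 2365/5076 = 46.6%, the Basic plan 2867/5279 = 54.3% → the Basic plan
(The annual plan wins every signup group but the Basic plan wins overall — the annual plan's customers skew toward the low-rate paid group.)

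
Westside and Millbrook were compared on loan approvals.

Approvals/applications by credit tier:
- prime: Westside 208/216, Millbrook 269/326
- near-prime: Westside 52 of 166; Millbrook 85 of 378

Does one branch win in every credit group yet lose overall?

Prime: Westside 208/216 = 96.3%, Millbrook 269/326 = 82.5% → Westside
Near-prime: Westside 52/166 = 31.3%, Millbrook 85/378 = 22.5% → Westside
Overall: Westside 260/382 = 68.1%, Millbrook 354/704 = 50.3% → Westside
Westside wins overall and in every credit group — no reversal.

No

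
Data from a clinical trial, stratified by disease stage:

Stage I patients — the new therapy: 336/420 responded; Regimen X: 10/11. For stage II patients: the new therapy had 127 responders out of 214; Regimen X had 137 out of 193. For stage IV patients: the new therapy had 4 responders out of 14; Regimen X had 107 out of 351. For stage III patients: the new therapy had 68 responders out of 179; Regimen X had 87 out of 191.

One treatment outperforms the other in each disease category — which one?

Stage I: the new therapy 336/420 = 80.0%, Regimen X 10/11 = 90.9% → Regimen X
Stage II: the new therapy 127/214 = 59.3%, Regimen X 137/193 = 71.0% → Regimen X
Stage IV: the new therapy 4/14 = 28.6%, Regimen X 107/351 = 30.5% → Regimen X
Stage III: the new therapy 68/179 = 38.0%, Regimen X 87/191 = 45.5% → Regimen X
Regimen X has the higher rate in all 4 groups.

Regimen X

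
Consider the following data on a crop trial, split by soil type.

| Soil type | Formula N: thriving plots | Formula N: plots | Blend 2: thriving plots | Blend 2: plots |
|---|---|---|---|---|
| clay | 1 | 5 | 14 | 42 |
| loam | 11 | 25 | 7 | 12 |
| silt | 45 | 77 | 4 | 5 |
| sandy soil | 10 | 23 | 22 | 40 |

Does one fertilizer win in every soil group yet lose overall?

Yes

Clay: Formula N 1/5 = 20.0%, Blend 2 14/42 = 33.3% → Blend 2
Loam: Formula N 11/25 = 44.0%, Blend 2 7/12 = 58.3% → Blend 2
Silt: Formula N 45/77 = 58.4%, Blend 2 4/5 = 80.0% → Blend 2
Sandy soil: Formula N 10/23 = 43.5%, Blend 2 22/40 = 55.0% → Blend 2
Overall: Formula N 67/130 = 51.5%, Blend 2 47/99 = 47.5% → Formula N
Blend 2 wins each soil group but Formula N wins overall — the comparison reverses. Blend 2's plots skew toward clay, which has a lower base rate.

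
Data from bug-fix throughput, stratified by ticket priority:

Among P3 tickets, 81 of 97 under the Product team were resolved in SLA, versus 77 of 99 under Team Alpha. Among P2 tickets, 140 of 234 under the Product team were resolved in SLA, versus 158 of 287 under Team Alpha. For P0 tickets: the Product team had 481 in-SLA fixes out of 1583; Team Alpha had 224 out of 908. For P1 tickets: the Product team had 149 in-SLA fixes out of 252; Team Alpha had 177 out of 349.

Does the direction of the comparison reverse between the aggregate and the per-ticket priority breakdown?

P3: the Product team 81/97 = 83.5%, Team Alpha 77/99 = 77.8% → the Product team
P2: the Product team 140/234 = 59.8%, Team Alpha 158/287 = 55.1% → the Product team
P0: the Product team 481/1583 = 30.4%, Team Alpha 224/908 = 24.7% → the Product team
P1: the Product team 149/252 = 59.1%, Team Alpha 177/349 = 50.7% → the Product team
Overall: the Product team 851/2166 = 39.3%, Team Alpha 636/1643 = 38.7% → the Product team
The Product team wins overall and in every ticket group — no reversal.

No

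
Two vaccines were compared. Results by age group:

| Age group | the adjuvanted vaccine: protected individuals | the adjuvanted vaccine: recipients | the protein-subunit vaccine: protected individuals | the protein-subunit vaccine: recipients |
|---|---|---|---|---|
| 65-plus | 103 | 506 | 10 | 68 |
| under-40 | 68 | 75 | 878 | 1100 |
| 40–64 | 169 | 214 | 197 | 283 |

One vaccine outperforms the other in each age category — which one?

the adjuvanted vaccine

65-plus: the adjuvanted vaccine 103/506 = 20.4%, the protein-subunit vaccine 10/68 = 14.7% → the adjuvanted vaccine
Under-40: the adjuvanted vaccine 68/75 = 90.7%, the protein-subunit vaccine 878/1100 = 79.8% → the adjuvanted vaccine
40–64: the adjuvanted vaccine 169/214 = 79.0%, the protein-subunit vaccine 197/283 = 69.6% → the adjuvanted vaccine
The adjuvanted vaccine has the higher rate in all 3 groups.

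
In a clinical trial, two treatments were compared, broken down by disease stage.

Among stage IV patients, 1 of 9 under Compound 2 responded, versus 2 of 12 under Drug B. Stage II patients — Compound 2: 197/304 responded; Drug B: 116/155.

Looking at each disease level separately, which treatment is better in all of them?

Drug B

Stage IV: Compound 2 1/9 = 11.1%, Drug B 2/12 = 16.7% → Drug B
Stage II: Compound 2 197/304 = 64.8%, Drug B 116/155 = 74.8% → Drug B
Drug B has the higher rate in both groups.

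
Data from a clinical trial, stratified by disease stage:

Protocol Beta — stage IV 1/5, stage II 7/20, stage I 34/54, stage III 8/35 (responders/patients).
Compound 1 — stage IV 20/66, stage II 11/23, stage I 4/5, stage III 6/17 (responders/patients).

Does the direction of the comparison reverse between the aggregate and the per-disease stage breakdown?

Yes

Stage IV: Protocol Beta 1/5 = 20.0%, Compound 1 20/66 = 30.3% → Compound 1
Stage II: Protocol Beta 7/20 = 35.0%, Compound 1 11/23 = 47.8% → Compound 1
Stage I: Protocol Beta 34/54 = 63.0%, Compound 1 4/5 = 80.0% → Compound 1
Stage III: Protocol Beta 8/35 = 22.9%, Compound 1 6/17 = 35.3% → Compound 1
Overall: Protocol Beta 50/114 = 43.9%, Compound 1 41/111 = 36.9% → Protocol Beta
Compound 1 wins each disease group but Protocol Beta wins overall — the comparison reverses. Compound 1's patients skew toward stage IV, which has a lower base rate.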